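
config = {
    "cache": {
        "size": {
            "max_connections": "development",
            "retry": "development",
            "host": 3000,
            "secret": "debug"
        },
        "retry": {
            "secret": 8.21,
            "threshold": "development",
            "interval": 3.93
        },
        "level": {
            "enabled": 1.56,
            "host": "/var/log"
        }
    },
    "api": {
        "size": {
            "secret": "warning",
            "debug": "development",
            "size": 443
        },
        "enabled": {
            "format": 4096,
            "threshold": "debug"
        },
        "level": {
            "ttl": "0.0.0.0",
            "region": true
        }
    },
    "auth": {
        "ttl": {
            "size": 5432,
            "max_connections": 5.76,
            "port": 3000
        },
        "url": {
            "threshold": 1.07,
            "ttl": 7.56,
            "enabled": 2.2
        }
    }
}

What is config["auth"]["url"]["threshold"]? 1.07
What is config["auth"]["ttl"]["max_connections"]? 5.76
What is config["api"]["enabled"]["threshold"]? "debug"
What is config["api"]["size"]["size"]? 443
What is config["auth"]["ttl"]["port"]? 3000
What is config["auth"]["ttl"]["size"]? 5432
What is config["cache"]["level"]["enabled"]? 1.56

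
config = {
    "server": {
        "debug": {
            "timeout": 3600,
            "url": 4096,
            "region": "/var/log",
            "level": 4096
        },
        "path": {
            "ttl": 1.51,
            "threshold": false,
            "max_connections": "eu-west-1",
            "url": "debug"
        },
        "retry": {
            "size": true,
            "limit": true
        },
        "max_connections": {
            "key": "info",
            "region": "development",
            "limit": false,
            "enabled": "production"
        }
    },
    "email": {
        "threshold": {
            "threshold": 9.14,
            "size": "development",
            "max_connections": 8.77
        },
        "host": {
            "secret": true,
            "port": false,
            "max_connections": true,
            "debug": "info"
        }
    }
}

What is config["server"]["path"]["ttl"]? 1.51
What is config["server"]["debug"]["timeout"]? 3600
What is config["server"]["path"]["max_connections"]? "eu-west-1"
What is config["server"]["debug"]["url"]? 4096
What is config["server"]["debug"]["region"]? "/var/log"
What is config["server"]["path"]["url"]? "debug"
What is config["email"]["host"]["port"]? False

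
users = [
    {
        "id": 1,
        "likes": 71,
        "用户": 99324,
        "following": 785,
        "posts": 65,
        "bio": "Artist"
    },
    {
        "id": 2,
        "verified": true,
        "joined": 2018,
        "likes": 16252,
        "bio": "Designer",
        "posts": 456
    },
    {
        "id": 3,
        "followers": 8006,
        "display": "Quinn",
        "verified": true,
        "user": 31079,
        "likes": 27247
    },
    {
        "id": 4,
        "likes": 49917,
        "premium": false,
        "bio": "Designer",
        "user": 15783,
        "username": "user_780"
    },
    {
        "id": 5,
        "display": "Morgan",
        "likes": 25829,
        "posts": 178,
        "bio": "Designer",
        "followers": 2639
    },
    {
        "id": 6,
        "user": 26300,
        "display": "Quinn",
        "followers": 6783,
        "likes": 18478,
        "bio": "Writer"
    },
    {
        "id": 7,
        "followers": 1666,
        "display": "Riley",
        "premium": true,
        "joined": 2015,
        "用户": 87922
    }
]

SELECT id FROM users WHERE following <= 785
[1]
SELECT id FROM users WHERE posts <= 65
[1]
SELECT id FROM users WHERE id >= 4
[4, 5, 6, 7]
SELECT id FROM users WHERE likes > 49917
[]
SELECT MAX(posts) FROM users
456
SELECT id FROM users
[1, 2, 3, 4, 5, 6, 7]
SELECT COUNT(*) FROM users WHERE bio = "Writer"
1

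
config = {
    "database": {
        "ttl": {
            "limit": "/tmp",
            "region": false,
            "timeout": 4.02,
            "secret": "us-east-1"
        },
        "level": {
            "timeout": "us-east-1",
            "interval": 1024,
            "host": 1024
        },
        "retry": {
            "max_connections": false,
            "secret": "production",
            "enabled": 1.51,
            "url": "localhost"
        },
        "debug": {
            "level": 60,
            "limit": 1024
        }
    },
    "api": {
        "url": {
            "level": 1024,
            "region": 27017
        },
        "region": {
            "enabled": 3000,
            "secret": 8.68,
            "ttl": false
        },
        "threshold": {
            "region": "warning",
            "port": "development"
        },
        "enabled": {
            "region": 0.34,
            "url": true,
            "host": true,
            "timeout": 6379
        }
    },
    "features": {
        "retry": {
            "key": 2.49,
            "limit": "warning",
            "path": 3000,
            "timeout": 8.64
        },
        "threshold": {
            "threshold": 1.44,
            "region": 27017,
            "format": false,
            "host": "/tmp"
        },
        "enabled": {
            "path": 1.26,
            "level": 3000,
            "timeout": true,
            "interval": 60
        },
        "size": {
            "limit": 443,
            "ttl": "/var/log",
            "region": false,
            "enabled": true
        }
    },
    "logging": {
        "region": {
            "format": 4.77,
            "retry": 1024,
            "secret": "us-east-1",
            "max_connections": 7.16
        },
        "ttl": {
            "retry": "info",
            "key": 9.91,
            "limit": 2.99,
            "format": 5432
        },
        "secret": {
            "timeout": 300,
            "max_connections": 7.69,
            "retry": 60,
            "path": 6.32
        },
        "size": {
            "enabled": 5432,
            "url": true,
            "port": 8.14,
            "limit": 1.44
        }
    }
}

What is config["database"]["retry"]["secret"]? "production"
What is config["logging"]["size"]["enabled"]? 5432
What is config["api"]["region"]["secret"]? 8.68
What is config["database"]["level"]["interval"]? 1024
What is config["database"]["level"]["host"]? 1024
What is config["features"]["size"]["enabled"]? True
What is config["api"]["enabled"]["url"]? True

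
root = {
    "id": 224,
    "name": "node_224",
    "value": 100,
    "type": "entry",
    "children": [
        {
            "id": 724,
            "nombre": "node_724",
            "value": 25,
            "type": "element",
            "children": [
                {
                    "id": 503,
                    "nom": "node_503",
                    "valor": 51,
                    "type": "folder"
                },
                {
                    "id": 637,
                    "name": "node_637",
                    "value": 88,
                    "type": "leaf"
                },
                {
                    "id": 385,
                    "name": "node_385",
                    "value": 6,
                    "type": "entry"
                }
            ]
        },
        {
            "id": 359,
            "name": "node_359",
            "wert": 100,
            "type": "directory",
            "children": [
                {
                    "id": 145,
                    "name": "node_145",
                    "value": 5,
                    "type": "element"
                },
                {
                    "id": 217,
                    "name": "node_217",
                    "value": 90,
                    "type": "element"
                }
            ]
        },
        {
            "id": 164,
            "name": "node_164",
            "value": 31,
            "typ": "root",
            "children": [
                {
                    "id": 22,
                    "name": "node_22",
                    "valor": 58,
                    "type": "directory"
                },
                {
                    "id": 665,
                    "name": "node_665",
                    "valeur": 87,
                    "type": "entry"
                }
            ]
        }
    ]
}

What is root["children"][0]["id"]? 724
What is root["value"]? 100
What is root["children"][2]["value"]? 31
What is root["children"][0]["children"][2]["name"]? "node_385"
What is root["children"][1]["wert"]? 100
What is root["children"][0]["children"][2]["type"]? "entry"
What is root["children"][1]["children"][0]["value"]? 5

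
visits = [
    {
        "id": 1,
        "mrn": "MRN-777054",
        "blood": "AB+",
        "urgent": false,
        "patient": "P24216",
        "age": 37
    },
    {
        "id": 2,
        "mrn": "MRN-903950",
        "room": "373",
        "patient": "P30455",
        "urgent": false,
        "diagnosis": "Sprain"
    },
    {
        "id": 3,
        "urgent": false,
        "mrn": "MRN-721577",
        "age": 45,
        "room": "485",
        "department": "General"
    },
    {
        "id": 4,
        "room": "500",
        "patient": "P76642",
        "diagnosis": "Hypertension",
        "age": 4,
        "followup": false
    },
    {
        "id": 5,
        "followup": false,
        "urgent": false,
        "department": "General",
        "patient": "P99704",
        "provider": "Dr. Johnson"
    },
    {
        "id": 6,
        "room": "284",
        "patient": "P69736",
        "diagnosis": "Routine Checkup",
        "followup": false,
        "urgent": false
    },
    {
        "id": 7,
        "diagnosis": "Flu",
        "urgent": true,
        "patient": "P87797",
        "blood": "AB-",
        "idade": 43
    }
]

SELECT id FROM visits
[1, 2, 3, 4, 5, 6, 7]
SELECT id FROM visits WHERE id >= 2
[2, 3, 4, 5, 6, 7]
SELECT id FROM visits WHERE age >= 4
[1, 3, 4]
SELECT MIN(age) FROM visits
4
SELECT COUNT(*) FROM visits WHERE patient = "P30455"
1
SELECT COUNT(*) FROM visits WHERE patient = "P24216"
1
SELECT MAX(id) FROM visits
7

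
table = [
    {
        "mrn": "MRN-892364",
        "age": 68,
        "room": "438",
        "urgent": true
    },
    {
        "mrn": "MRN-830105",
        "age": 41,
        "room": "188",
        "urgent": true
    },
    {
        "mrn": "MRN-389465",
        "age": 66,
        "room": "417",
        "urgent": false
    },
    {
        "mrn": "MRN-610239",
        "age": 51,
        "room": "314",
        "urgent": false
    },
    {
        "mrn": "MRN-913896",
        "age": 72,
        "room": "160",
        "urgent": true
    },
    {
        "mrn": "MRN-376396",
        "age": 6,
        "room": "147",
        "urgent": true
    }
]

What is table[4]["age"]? 72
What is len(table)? 6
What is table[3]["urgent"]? False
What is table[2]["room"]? "417"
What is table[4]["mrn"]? "MRN-913896"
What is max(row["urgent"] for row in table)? True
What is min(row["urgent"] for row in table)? False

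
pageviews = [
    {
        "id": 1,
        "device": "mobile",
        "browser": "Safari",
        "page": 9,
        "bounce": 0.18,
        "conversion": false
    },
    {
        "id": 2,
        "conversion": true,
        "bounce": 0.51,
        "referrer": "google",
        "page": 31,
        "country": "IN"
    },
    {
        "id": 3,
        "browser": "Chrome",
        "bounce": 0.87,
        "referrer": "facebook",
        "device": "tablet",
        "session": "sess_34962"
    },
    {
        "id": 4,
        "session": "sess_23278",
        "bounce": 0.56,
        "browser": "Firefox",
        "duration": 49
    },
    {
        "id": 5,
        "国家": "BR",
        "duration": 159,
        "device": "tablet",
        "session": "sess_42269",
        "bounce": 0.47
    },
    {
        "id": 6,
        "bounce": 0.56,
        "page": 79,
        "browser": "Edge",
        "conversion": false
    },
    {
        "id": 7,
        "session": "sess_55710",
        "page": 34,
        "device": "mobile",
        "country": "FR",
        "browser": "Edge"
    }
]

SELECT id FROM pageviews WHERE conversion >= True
[2]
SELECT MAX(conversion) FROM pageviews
True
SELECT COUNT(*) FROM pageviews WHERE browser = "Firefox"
1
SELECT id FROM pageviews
[1, 2, 3, 4, 5, 6, 7]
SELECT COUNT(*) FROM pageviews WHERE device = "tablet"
2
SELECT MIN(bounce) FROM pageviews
0.18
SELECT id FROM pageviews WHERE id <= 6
[1, 2, 3, 4, 5, 6]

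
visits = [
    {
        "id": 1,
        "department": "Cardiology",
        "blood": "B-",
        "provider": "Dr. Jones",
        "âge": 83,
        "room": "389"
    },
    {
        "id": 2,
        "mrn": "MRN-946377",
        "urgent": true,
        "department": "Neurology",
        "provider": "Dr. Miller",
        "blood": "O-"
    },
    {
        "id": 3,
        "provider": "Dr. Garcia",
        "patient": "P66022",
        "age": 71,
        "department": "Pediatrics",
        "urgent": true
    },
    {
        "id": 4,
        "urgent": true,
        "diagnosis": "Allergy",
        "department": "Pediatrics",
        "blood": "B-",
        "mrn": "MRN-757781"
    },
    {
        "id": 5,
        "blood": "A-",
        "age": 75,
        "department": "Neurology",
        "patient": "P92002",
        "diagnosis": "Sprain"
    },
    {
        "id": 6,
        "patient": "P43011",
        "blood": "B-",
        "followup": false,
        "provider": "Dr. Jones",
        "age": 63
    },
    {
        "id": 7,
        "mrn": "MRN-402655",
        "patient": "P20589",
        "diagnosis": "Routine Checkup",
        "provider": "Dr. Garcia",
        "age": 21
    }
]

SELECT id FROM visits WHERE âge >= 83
[1]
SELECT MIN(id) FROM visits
1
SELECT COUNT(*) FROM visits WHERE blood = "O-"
1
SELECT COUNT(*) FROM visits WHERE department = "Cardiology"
1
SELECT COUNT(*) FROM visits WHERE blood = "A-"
1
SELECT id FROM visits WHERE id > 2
[3, 4, 5, 6, 7]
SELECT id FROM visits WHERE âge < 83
[]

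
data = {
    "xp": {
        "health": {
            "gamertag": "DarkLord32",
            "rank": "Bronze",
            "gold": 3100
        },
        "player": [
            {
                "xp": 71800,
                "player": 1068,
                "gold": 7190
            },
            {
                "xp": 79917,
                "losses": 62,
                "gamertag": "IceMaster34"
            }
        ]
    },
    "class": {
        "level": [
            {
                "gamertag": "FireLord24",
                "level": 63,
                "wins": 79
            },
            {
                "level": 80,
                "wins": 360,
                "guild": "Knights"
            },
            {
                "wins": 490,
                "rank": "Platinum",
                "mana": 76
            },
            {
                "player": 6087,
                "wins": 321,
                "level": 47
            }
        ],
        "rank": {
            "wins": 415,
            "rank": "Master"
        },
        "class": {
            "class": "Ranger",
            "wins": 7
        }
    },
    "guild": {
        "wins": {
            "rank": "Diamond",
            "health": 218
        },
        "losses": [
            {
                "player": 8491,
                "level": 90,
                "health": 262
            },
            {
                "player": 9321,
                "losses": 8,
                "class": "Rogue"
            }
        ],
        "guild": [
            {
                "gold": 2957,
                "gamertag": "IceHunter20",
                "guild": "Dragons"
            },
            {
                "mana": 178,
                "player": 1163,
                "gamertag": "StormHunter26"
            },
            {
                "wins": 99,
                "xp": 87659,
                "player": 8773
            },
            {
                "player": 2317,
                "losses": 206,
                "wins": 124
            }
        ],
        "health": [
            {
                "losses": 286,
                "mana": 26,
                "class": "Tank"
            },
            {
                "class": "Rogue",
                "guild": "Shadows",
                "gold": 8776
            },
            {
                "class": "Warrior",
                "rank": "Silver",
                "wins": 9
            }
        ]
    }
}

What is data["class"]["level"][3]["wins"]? 321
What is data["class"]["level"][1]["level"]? 80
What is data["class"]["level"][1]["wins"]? 360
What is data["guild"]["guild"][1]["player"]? 1163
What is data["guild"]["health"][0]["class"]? "Tank"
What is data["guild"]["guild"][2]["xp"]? 87659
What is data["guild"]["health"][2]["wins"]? 9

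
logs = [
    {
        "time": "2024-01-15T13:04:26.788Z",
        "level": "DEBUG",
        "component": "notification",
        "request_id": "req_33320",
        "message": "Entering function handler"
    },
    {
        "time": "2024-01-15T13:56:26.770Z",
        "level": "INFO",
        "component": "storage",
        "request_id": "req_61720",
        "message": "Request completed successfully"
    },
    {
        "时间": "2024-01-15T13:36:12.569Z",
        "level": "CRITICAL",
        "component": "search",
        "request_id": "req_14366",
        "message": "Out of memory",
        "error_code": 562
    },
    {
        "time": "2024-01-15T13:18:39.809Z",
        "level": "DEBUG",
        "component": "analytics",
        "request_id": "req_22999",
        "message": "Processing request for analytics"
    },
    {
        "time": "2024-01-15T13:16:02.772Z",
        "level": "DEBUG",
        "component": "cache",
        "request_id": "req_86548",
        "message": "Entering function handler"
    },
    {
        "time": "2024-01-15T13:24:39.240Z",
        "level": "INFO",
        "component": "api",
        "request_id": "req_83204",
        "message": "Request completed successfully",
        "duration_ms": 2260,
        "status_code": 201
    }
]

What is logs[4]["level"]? "DEBUG"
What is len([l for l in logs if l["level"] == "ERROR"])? 0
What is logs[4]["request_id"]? "req_86548"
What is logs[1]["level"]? "INFO"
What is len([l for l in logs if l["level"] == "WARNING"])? 0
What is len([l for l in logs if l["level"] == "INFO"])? 2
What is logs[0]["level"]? "DEBUG"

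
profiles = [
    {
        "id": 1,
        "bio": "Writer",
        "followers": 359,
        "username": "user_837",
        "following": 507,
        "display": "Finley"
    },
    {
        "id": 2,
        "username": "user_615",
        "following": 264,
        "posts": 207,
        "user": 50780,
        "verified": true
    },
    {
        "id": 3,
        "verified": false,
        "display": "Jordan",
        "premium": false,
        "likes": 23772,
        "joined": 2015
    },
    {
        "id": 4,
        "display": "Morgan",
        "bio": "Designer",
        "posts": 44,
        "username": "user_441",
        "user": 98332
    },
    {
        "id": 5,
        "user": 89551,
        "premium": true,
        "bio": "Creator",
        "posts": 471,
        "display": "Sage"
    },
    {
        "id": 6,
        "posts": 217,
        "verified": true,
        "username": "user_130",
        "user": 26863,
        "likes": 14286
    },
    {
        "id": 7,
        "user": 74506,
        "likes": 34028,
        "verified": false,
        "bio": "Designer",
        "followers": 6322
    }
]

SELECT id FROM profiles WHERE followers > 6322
[]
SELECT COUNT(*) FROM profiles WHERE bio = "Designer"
2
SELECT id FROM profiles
[1, 2, 3, 4, 5, 6, 7]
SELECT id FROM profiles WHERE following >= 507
[1]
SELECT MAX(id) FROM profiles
7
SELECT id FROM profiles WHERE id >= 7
[7]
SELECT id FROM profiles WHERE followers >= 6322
[7]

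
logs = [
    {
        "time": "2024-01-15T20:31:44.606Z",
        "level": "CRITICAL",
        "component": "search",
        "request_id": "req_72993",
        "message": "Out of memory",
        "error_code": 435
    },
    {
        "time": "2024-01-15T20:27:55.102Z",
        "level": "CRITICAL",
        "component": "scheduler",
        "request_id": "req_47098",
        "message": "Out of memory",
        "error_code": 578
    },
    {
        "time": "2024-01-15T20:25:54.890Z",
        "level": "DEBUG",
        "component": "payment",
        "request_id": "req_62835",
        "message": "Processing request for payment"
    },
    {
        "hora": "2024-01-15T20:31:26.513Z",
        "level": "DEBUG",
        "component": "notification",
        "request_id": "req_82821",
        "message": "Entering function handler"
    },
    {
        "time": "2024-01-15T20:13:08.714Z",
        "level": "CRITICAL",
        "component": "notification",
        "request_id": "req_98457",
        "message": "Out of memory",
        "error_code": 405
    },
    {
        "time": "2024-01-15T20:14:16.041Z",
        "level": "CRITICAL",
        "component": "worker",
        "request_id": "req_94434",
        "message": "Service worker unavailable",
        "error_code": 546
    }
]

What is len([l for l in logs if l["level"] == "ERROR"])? 0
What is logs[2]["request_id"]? "req_62835"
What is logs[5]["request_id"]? "req_94434"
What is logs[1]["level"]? "CRITICAL"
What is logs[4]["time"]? "2024-01-15T20:13:08.714Z"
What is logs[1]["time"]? "2024-01-15T20:27:55.102Z"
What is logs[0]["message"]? "Out of memory"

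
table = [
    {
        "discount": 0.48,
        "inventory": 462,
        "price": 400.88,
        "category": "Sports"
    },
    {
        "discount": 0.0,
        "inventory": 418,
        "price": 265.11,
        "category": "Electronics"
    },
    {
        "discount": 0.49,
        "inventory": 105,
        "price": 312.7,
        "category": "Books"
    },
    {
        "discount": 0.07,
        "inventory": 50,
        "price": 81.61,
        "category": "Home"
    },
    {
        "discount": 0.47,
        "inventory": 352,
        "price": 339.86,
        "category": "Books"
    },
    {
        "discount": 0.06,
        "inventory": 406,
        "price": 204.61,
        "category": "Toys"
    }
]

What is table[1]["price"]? 265.11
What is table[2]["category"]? "Books"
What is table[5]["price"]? 204.61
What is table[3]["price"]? 81.61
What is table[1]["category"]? "Electronics"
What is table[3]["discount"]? 0.07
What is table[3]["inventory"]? 50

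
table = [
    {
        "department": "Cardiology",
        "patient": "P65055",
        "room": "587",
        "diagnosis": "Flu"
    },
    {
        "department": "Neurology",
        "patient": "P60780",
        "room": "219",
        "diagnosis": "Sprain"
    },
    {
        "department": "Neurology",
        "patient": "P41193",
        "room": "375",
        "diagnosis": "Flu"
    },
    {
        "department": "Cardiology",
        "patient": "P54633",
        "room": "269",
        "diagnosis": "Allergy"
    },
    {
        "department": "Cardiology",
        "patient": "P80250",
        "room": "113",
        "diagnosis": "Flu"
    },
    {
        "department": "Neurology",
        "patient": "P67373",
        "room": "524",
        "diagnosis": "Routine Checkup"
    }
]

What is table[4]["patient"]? "P80250"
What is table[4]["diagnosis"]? "Flu"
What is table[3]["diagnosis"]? "Allergy"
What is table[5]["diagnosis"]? "Routine Checkup"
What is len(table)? 6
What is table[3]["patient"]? "P54633"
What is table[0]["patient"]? "P65055"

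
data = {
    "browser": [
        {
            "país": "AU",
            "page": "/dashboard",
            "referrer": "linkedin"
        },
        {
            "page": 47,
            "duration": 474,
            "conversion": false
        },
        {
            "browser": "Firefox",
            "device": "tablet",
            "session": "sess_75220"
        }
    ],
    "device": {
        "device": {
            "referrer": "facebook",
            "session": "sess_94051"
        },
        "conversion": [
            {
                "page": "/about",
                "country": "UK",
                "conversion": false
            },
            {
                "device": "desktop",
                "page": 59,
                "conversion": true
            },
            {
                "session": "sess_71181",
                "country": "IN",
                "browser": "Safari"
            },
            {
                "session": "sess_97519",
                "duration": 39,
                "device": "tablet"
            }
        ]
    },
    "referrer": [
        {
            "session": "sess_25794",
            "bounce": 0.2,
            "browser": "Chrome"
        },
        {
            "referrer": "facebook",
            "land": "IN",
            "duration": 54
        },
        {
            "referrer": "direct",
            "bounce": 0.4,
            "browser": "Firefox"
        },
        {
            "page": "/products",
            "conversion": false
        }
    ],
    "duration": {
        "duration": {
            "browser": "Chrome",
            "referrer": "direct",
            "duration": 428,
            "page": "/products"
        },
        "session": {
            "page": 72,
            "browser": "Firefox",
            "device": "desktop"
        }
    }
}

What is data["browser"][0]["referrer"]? "linkedin"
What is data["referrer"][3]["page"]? "/products"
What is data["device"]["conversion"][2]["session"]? "sess_71181"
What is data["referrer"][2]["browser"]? "Firefox"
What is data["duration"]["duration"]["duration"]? 428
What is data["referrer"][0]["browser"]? "Chrome"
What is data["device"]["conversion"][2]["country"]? "IN"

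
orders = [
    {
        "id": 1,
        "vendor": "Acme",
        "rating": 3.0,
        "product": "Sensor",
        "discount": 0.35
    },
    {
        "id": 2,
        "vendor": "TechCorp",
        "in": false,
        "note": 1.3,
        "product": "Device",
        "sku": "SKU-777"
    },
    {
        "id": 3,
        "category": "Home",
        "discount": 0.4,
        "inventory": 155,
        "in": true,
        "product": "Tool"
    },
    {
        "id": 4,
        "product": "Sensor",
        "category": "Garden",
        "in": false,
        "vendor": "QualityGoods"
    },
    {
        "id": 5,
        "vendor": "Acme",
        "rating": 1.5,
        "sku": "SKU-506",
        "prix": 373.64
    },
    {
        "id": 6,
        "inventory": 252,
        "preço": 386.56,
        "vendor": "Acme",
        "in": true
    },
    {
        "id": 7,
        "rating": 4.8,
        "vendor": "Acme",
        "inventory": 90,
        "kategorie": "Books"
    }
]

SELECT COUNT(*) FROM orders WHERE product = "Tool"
1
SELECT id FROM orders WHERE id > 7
[]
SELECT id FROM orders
[1, 2, 3, 4, 5, 6, 7]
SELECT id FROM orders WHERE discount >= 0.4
[3]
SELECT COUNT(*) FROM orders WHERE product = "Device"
1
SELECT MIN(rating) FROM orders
1.5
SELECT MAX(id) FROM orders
7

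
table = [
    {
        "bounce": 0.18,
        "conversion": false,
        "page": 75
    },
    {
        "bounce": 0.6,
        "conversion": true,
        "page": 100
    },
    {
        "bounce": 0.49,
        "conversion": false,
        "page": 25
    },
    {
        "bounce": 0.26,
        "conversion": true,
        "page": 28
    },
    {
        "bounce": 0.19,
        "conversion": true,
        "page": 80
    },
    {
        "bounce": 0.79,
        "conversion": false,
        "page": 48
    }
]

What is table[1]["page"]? 100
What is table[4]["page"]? 80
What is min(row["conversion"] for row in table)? False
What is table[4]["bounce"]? 0.19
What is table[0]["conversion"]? False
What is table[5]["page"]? 48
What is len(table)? 6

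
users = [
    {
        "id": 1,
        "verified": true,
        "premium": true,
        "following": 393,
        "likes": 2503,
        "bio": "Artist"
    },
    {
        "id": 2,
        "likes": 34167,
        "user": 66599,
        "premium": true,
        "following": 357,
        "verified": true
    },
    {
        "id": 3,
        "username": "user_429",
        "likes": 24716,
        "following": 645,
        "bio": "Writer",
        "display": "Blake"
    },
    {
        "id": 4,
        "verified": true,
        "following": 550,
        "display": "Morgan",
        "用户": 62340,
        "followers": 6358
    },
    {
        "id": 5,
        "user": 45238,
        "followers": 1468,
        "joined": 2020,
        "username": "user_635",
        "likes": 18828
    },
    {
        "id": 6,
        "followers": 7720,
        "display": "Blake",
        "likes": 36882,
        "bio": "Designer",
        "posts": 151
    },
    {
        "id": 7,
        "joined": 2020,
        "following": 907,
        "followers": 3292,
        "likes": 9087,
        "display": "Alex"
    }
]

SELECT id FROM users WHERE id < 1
[]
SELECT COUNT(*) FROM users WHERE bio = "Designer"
1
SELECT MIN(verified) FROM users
True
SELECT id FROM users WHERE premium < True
[]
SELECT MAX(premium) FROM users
True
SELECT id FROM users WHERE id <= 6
[1, 2, 3, 4, 5, 6]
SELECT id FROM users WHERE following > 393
[3, 4, 7]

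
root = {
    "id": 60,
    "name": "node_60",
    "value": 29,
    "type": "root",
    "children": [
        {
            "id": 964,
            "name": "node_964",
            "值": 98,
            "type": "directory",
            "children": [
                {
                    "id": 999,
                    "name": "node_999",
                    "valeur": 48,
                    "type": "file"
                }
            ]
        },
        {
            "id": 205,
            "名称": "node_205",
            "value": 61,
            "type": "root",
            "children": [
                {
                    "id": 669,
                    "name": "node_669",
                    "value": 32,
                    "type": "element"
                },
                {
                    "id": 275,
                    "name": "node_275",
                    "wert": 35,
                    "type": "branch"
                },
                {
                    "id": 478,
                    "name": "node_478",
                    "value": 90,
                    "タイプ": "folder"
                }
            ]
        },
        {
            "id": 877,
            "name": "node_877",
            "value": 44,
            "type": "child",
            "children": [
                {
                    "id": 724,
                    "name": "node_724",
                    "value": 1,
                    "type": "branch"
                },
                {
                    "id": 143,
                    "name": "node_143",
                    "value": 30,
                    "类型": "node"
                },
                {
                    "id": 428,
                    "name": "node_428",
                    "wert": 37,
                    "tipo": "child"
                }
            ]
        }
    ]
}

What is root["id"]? 60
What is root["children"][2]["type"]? "child"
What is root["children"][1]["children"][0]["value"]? 32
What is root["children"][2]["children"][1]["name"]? "node_143"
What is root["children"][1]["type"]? "root"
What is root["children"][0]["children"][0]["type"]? "file"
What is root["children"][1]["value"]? 61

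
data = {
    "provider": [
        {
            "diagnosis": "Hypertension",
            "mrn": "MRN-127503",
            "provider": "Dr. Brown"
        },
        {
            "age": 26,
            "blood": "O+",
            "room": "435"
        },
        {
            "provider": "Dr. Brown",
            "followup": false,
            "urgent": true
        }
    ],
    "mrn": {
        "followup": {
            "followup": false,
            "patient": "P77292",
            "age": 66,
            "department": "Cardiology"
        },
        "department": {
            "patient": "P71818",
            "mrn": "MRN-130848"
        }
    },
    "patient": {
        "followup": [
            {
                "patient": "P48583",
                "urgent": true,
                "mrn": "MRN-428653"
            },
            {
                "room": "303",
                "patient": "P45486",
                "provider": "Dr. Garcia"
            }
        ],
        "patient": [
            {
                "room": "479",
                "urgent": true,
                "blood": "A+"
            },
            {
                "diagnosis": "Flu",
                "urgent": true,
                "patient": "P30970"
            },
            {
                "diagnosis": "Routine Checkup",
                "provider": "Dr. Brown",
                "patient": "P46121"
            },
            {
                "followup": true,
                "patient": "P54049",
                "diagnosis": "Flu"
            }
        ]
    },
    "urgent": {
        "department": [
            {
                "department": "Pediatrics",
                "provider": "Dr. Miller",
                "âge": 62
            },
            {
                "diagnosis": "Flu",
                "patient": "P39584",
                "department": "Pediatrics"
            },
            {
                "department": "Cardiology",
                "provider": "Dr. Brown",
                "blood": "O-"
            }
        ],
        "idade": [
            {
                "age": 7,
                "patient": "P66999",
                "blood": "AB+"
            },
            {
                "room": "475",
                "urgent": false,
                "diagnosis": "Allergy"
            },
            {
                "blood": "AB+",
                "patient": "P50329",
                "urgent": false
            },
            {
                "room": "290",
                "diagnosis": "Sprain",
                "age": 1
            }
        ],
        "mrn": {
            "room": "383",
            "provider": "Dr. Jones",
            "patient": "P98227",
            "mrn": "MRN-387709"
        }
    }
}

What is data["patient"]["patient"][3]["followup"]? True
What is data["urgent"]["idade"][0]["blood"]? "AB+"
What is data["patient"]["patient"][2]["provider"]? "Dr. Brown"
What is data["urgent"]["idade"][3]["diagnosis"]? "Sprain"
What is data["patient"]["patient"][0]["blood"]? "A+"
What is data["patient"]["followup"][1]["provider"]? "Dr. Garcia"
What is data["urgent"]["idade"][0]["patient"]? "P66999"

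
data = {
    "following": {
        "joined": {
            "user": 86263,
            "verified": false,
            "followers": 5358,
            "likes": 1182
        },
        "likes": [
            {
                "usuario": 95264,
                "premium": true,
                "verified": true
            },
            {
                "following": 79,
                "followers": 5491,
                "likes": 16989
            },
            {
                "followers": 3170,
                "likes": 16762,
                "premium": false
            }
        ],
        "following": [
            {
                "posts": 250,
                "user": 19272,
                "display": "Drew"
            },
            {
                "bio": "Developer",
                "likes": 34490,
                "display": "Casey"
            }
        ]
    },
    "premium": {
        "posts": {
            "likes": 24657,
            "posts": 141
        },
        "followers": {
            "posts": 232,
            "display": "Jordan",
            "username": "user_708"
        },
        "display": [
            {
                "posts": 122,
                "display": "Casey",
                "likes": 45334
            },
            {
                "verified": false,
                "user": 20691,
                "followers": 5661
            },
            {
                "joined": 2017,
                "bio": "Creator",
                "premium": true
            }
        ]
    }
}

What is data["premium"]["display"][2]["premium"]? True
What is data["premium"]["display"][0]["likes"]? 45334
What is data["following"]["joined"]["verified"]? False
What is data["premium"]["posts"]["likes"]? 24657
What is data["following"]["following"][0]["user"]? 19272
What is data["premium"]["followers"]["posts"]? 232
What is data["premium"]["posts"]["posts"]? 141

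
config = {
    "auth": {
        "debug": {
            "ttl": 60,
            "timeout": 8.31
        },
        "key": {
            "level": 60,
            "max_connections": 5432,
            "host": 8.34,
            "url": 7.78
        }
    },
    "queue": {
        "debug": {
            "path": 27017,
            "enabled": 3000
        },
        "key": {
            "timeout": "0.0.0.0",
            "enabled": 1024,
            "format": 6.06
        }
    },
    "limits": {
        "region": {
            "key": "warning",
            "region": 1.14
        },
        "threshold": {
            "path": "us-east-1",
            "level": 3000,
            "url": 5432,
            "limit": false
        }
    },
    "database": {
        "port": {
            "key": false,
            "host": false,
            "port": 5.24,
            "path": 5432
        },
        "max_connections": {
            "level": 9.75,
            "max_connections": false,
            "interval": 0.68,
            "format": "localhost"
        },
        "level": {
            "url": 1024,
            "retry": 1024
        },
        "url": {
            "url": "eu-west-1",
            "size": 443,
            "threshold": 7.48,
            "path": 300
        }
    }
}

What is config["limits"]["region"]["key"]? "warning"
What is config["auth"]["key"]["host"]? 8.34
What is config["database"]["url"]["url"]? "eu-west-1"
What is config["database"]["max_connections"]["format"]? "localhost"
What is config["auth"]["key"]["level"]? 60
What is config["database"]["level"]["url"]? 1024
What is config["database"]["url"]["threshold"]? 7.48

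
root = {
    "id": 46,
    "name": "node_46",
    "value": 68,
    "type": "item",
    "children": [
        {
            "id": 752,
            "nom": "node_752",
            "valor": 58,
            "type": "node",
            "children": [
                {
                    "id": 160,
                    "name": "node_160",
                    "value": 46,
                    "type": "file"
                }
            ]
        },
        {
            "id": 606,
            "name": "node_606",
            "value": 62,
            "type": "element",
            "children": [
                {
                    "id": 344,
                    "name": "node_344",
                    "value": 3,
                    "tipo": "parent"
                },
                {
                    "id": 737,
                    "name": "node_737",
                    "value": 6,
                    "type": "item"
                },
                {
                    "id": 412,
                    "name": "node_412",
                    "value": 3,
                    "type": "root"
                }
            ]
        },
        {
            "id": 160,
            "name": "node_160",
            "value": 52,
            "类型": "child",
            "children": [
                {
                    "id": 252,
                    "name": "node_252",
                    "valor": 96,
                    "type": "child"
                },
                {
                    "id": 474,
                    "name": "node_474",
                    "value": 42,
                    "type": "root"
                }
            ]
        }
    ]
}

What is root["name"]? "node_46"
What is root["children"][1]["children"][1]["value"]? 6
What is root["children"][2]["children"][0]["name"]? "node_252"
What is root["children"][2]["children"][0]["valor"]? 96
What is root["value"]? 68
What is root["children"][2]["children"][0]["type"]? "child"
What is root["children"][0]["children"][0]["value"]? 46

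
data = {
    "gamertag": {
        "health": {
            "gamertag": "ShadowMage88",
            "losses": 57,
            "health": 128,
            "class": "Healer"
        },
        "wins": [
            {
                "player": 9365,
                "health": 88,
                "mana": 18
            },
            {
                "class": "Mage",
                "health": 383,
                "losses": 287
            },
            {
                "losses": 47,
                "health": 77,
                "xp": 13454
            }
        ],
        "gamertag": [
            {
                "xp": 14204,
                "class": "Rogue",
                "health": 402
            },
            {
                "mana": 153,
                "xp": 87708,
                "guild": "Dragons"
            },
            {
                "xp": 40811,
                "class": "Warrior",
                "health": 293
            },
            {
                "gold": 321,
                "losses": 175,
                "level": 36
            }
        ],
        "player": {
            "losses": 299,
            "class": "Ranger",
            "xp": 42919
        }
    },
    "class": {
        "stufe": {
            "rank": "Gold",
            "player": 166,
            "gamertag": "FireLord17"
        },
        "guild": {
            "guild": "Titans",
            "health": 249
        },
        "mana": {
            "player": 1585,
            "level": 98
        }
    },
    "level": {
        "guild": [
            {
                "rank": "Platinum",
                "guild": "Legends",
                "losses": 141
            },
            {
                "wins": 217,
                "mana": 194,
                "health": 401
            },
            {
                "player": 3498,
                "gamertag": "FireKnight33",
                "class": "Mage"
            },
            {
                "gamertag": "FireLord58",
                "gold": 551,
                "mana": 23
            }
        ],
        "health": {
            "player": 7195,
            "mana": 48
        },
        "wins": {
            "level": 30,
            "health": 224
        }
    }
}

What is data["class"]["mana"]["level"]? 98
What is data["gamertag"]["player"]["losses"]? 299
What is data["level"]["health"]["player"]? 7195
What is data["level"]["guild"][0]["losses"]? 141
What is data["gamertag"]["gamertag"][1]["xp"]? 87708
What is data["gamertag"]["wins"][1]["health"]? 383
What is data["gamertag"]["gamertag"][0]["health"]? 402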